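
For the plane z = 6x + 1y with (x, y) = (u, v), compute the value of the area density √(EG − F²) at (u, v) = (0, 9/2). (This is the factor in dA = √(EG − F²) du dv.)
√(EG − F²)|_{(0, 9/2)} = sqrt(38)

E = 37, F = 6, G = 2, so EG − F² = 38. Taking the positive square root: √(EG − F²) = sqrt(38). At (u, v) = (0, 9/2): sqrt(38).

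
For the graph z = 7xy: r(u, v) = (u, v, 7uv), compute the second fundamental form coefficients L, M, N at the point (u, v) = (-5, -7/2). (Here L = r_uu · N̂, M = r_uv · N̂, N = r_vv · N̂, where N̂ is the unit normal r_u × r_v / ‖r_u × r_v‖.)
L = 0;  M = 14*sqrt(7305)/7305;  N = 0

Compute the unit normal N̂(u, v) = (-7*v/sqrt(49*u^2 + 49*v^2 + 1), -7*u/sqrt(49*u^2 + 49*v^2 + 1), 1/sqrt(49*u^2 + 49*v^2 + 1)), and the second partials r_uu, r_uv, r_vv. Take dot products:
  L(u, v) = r_uu · N̂ = 0,
  M(u, v) = r_uv · N̂ = 7/sqrt(49*u^2 + 49*v^2 + 1),
  N(u, v) = r_vv · N̂ = 0.
Evaluating at (u, v) = (-5, -7/2):
  L = 0, M = 14*sqrt(7305)/7305, N = 0.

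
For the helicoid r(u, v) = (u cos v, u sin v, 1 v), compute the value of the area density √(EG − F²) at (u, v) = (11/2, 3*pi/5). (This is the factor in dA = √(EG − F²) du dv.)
√(EG − F²)|_{(11/2, 3*pi/5)} = 5*sqrt(5)/2

E = 1, F = 0, G = u^2 + 1, so EG − F² = u^2 + 1. Taking the positive square root: √(EG − F²) = sqrt(u^2 + 1). At (u, v) = (11/2, 3*pi/5): 5*sqrt(5)/2.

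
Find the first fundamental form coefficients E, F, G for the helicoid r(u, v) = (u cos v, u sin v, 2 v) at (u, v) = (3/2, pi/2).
E = 1;  F = 0;  G = 25/4

Partials: r_u = (cos(v), sin(v), 0), r_v = (-u*sin(v), u*cos(v), 2). As functions of (u, v):
  E = r_u · r_u = 1,
  F = r_u · r_v = 0,
  G = r_v · r_v = u^2 + 4.
Evaluating at (u, v) = (3/2, pi/2): E = 1, F = 0, G = 25/4.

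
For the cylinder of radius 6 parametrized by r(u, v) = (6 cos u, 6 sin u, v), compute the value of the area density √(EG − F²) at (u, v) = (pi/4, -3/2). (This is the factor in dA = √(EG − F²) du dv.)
√(EG − F²)|_{(pi/4, -3/2)} = 6

E = 36, F = 0, G = 1, so EG − F² = 36. Taking the positive square root: √(EG − F²) = 6. At (u, v) = (pi/4, -3/2): 6.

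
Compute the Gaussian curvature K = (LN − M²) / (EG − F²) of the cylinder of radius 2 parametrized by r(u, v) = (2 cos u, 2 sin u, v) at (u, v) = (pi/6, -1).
K = 0

Coefficients of the first fundamental form: E = 4, F = 0, G = 1.
Coefficients of the second fundamental form: L = -2, M = 0, N = 0.
Assemble K = (LN − M²)/(EG − F²) = 0. At (u, v) = (pi/6, -1): K = 0.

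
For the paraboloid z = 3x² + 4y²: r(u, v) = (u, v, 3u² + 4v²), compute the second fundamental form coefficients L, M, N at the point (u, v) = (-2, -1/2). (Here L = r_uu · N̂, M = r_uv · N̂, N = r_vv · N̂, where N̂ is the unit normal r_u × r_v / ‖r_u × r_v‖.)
L = 6*sqrt(161)/161;  M = 0;  N = 8*sqrt(161)/161

Compute the unit normal N̂(u, v) = (-6*u/sqrt(36*u^2 + 64*v^2 + 1), -8*v/sqrt(36*u^2 + 64*v^2 + 1), 1/sqrt(36*u^2 + 64*v^2 + 1)), and the second partials r_uu, r_uv, r_vv. Take dot products:
  L(u, v) = r_uu · N̂ = 6/sqrt(36*u^2 + 64*v^2 + 1),
  M(u, v) = r_uv · N̂ = 0,
  N(u, v) = r_vv · N̂ = 8/sqrt(36*u^2 + 64*v^2 + 1).
Evaluating at (u, v) = (-2, -1/2):
  L = 6*sqrt(161)/161, M = 0, N = 8*sqrt(161)/161.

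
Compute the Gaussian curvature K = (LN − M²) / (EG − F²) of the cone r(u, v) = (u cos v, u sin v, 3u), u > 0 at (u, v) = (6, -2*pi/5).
K = 0

Coefficients of the first fundamental form: E = 10, F = 0, G = u^2.
Coefficients of the second fundamental form: L = 0, M = 0, N = 3*sqrt(10)*u^2/(10*Abs(u)).
Assemble K = (LN − M²)/(EG − F²) = 0. At (u, v) = (6, -2*pi/5): K = 0.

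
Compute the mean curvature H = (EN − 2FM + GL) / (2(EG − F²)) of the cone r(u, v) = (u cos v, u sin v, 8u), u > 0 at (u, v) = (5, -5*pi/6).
H = 4*sqrt(65)/325

With E = 65, F = 0, G = u^2, L = 0, M = 0, N = 8*sqrt(65)*u^2/(65*Abs(u)), assemble
  H = (EN − 2FM + GL) / (2(EG − F²)) = 4*sqrt(65)/(65*Abs(u)).
At (u, v) = (5, -5*pi/6): H = 4*sqrt(65)/325.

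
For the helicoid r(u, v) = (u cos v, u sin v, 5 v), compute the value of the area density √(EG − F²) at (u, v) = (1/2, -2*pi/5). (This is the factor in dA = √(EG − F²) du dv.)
√(EG − F²)|_{(1/2, -2*pi/5)} = sqrt(101)/2

E = 1, F = 0, G = u^2 + 25, so EG − F² = u^2 + 25. Taking the positive square root: √(EG − F²) = sqrt(u^2 + 25). At (u, v) = (1/2, -2*pi/5): sqrt(101)/2.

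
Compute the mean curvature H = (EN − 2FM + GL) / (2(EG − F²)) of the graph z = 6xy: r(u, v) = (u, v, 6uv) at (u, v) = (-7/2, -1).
H = -189*sqrt(478)/57121

With E = 36*v^2 + 1, F = 36*u*v, G = 36*u^2 + 1, L = 0, M = 6/sqrt(36*u^2 + 36*v^2 + 1), N = 0, assemble
  H = (EN − 2FM + GL) / (2(EG − F²)) = -216*u*v/(36*u^2 + 36*v^2 + 1)^(3/2).
At (u, v) = (-7/2, -1): H = -189*sqrt(478)/57121.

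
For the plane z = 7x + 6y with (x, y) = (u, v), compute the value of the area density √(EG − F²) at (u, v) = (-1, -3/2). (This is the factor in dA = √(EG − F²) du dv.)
√(EG − F²)|_{(-1, -3/2)} = sqrt(86)

E = 50, F = 42, G = 37, so EG − F² = 86. Taking the positive square root: √(EG − F²) = sqrt(86). At (u, v) = (-1, -3/2): sqrt(86).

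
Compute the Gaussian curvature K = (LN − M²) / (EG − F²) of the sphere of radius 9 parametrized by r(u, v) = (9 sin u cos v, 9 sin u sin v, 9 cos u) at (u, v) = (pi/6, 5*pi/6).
K = 1/81

Coefficients of the first fundamental form: E = 81, F = 0, G = 81*sin(u)^2.
Coefficients of the second fundamental form: L = -9*sin(u)/Abs(sin(u)), M = 0, N = -9*sin(u)^3/Abs(sin(u)).
Assemble K = (LN − M²)/(EG − F²) = 1/81. At (u, v) = (pi/6, 5*pi/6): K = 1/81.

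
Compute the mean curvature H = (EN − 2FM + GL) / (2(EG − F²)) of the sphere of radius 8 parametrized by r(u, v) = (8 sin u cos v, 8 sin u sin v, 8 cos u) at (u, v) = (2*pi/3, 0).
H = -1/8

With E = 64, F = 0, G = 64*sin(u)^2, L = -8*sin(u)/Abs(sin(u)), M = 0, N = -8*sin(u)^3/Abs(sin(u)), assemble
  H = (EN − 2FM + GL) / (2(EG − F²)) = -sin(u)/(8*Abs(sin(u))).
At (u, v) = (2*pi/3, 0): H = -1/8.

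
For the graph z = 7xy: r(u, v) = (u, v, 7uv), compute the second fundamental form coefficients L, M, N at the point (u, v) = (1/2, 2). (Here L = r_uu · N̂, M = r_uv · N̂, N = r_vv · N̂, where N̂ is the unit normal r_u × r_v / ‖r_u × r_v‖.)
L = 0;  M = 14*sqrt(93)/279;  N = 0

Compute the unit normal N̂(u, v) = (-7*v/sqrt(49*u^2 + 49*v^2 + 1), -7*u/sqrt(49*u^2 + 49*v^2 + 1), 1/sqrt(49*u^2 + 49*v^2 + 1)), and the second partials r_uu, r_uv, r_vv. Take dot products:
  L(u, v) = r_uu · N̂ = 0,
  M(u, v) = r_uv · N̂ = 7/sqrt(49*u^2 + 49*v^2 + 1),
  N(u, v) = r_vv · N̂ = 0.
Evaluating at (u, v) = (1/2, 2):
  L = 0, M = 14*sqrt(93)/279, N = 0.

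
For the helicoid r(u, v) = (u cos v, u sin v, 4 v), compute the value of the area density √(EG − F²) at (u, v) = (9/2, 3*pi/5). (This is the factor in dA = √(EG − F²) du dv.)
√(EG − F²)|_{(9/2, 3*pi/5)} = sqrt(145)/2

E = 1, F = 0, G = u^2 + 16, so EG − F² = u^2 + 16. Taking the positive square root: √(EG − F²) = sqrt(u^2 + 16). At (u, v) = (9/2, 3*pi/5): sqrt(145)/2.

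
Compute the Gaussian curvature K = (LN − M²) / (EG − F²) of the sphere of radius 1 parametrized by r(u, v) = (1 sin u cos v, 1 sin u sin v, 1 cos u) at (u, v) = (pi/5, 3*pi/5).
K = 1

Coefficients of the first fundamental form: E = 1, F = 0, G = sin(u)^2.
Coefficients of the second fundamental form: L = -sin(u)/Abs(sin(u)), M = 0, N = -sin(u)^3/Abs(sin(u)).
Assemble K = (LN − M²)/(EG − F²) = 1. At (u, v) = (pi/5, 3*pi/5): K = 1.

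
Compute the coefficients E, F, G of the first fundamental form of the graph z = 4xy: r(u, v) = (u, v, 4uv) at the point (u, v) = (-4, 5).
E = 401;  F = -320;  G = 257

Partials: r_u = (1, 0, 4*v), r_v = (0, 1, 4*u). As functions of (u, v):
  E = r_u · r_u = 16*v^2 + 1,
  F = r_u · r_v = 16*u*v,
  G = r_v · r_v = 16*u^2 + 1.
Evaluating at (u, v) = (-4, 5): E = 401, F = -320, G = 257.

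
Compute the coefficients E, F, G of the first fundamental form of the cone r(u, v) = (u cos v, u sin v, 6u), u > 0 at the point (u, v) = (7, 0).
E = 37;  F = 0;  G = 49

Partials: r_u = (cos(v), sin(v), 6), r_v = (-u*sin(v), u*cos(v), 0). As functions of (u, v):
  E = r_u · r_u = 37,
  F = r_u · r_v = 0,
  G = r_v · r_v = u^2.
Evaluating at (u, v) = (7, 0): E = 37, F = 0, G = 49.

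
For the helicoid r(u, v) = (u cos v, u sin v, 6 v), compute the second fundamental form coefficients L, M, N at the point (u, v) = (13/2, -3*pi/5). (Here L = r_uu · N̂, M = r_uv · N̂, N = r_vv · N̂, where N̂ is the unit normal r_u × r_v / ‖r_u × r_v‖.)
L = 0;  M = -12*sqrt(313)/313;  N = 0

Compute the unit normal N̂(u, v) = (6*sin(v)/sqrt(u^2 + 36), -6*cos(v)/sqrt(u^2 + 36), u/sqrt(u^2 + 36)), and the second partials r_uu, r_uv, r_vv. Take dot products:
  L(u, v) = r_uu · N̂ = 0,
  M(u, v) = r_uv · N̂ = -6/sqrt(u^2 + 36),
  N(u, v) = r_vv · N̂ = 0.
Evaluating at (u, v) = (13/2, -3*pi/5):
  L = 0, M = -12*sqrt(313)/313, N = 0.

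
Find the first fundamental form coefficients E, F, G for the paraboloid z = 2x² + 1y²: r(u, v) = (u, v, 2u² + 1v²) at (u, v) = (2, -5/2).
E = 65;  F = -40;  G = 26

Partials: r_u = (1, 0, 4*u), r_v = (0, 1, 2*v). As functions of (u, v):
  E = r_u · r_u = 16*u^2 + 1,
  F = r_u · r_v = 8*u*v,
  G = r_v · r_v = 4*v^2 + 1.
Evaluating at (u, v) = (2, -5/2): E = 65, F = -40, G = 26.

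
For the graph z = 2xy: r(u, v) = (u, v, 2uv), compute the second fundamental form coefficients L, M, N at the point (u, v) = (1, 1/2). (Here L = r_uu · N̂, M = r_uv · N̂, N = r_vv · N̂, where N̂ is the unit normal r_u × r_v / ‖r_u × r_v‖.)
L = 0;  M = sqrt(6)/3;  N = 0

Compute the unit normal N̂(u, v) = (-2*v/sqrt(4*u^2 + 4*v^2 + 1), -2*u/sqrt(4*u^2 + 4*v^2 + 1), 1/sqrt(4*u^2 + 4*v^2 + 1)), and the second partials r_uu, r_uv, r_vv. Take dot products:
  L(u, v) = r_uu · N̂ = 0,
  M(u, v) = r_uv · N̂ = 2/sqrt(4*u^2 + 4*v^2 + 1),
  N(u, v) = r_vv · N̂ = 0.
Evaluating at (u, v) = (1, 1/2):
  L = 0, M = sqrt(6)/3, N = 0.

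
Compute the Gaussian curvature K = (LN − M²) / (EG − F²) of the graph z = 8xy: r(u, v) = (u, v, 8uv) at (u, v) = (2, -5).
K = -64/3448449

Coefficients of the first fundamental form: E = 64*v^2 + 1, F = 64*u*v, G = 64*u^2 + 1.
Coefficients of the second fundamental form: L = 0, M = 8/sqrt(64*u^2 + 64*v^2 + 1), N = 0.
Assemble K = (LN − M²)/(EG − F²) = -64/(4096*u^4 + 8192*u^2*v^2 + 128*u^2 + 4096*v^4 + 128*v^2 + 1). At (u, v) = (2, -5): K = -64/3448449.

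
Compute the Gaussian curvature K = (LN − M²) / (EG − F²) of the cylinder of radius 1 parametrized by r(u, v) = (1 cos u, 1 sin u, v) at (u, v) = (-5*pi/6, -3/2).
K = 0

Coefficients of the first fundamental form: E = 1, F = 0, G = 1.
Coefficients of the second fundamental form: L = -1, M = 0, N = 0.
Assemble K = (LN − M²)/(EG − F²) = 0. At (u, v) = (-5*pi/6, -3/2): K = 0.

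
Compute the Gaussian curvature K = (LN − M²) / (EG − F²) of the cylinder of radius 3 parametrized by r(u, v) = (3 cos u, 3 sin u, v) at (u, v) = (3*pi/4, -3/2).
K = 0

Coefficients of the first fundamental form: E = 9, F = 0, G = 1.
Coefficients of the second fundamental form: L = -3, M = 0, N = 0.
Assemble K = (LN − M²)/(EG − F²) = 0. At (u, v) = (3*pi/4, -3/2): K = 0.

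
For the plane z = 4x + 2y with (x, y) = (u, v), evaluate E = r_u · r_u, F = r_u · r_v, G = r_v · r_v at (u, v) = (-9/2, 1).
E = 17;  F = 8;  G = 5

Partials: r_u = (1, 0, 4), r_v = (0, 1, 2). As functions of (u, v):
  E = r_u · r_u = 17,
  F = r_u · r_v = 8,
  G = r_v · r_v = 5.
Evaluating at (u, v) = (-9/2, 1): E = 17, F = 8, G = 5.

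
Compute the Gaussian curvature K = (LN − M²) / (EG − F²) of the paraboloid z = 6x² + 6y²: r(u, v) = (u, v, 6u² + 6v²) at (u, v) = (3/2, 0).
K = 144/105625

Coefficients of the first fundamental form: E = 144*u^2 + 1, F = 144*u*v, G = 144*v^2 + 1.
Coefficients of the second fundamental form: L = 12/sqrt(144*u^2 + 144*v^2 + 1), M = 0, N = 12/sqrt(144*u^2 + 144*v^2 + 1).
Assemble K = (LN − M²)/(EG − F²) = 144/(20736*u^4 + 41472*u^2*v^2 + 288*u^2 + 20736*v^4 + 288*v^2 + 1). At (u, v) = (3/2, 0): K = 144/105625.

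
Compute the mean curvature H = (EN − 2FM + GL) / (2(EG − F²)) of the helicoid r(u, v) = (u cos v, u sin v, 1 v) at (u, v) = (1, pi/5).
H = 0

With E = 1, F = 0, G = u^2 + 1, L = 0, M = -1/sqrt(u^2 + 1), N = 0, assemble
  H = (EN − 2FM + GL) / (2(EG − F²)) = 0.
At (u, v) = (1, pi/5): H = 0.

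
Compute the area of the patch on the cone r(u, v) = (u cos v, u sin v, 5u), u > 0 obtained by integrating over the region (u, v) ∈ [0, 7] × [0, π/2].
Area = 49*sqrt(26)*pi/4

Area = ∫∫ √(EG − F²) du dv with √(EG − F²) = sqrt(26)*Abs(u). Integrating over [0, 7] × [0, π/2] gives 49*sqrt(26)*pi/4.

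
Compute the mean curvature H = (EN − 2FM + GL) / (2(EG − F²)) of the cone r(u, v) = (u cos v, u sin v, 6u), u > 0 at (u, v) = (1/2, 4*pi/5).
H = 6*sqrt(37)/37

With E = 37, F = 0, G = u^2, L = 0, M = 0, N = 6*sqrt(37)*u^2/(37*Abs(u)), assemble
  H = (EN − 2FM + GL) / (2(EG − F²)) = 3*sqrt(37)/(37*Abs(u)).
At (u, v) = (1/2, 4*pi/5): H = 6*sqrt(37)/37.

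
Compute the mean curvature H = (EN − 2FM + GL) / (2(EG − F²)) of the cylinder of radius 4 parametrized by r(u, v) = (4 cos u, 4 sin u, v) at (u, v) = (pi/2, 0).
H = -1/8

With E = 16, F = 0, G = 1, L = -4, M = 0, N = 0, assemble
  H = (EN − 2FM + GL) / (2(EG − F²)) = -1/8.
At (u, v) = (pi/2, 0): H = -1/8.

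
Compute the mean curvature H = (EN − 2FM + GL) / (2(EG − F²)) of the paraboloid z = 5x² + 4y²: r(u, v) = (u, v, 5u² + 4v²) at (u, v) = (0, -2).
H = 1289*sqrt(257)/66049

With E = 100*u^2 + 1, F = 80*u*v, G = 64*v^2 + 1, L = 10/sqrt(100*u^2 + 64*v^2 + 1), M = 0, N = 8/sqrt(100*u^2 + 64*v^2 + 1), assemble
  H = (EN − 2FM + GL) / (2(EG − F²)) = (400*u^2 + 320*v^2 + 9)/(100*u^2 + 64*v^2 + 1)^(3/2).
At (u, v) = (0, -2): H = 1289*sqrt(257)/66049.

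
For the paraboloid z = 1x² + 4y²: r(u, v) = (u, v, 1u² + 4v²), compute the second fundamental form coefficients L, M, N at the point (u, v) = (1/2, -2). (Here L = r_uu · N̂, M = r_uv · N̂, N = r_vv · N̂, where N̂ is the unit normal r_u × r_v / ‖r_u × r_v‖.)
L = sqrt(258)/129;  M = 0;  N = 4*sqrt(258)/129

Compute the unit normal N̂(u, v) = (-2*u/sqrt(4*u^2 + 64*v^2 + 1), -8*v/sqrt(4*u^2 + 64*v^2 + 1), 1/sqrt(4*u^2 + 64*v^2 + 1)), and the second partials r_uu, r_uv, r_vv. Take dot products:
  L(u, v) = r_uu · N̂ = 2/sqrt(4*u^2 + 64*v^2 + 1),
  M(u, v) = r_uv · N̂ = 0,
  N(u, v) = r_vv · N̂ = 8/sqrt(4*u^2 + 64*v^2 + 1).
Evaluating at (u, v) = (1/2, -2):
  L = sqrt(258)/129, M = 0, N = 4*sqrt(258)/129.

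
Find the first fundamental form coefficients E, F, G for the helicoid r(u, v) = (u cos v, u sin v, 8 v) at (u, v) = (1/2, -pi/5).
E = 1;  F = 0;  G = 257/4

Partials: r_u = (cos(v), sin(v), 0), r_v = (-u*sin(v), u*cos(v), 8). As functions of (u, v):
  E = r_u · r_u = 1,
  F = r_u · r_v = 0,
  G = r_v · r_v = u^2 + 64.
Evaluating at (u, v) = (1/2, -pi/5): E = 1, F = 0, G = 257/4.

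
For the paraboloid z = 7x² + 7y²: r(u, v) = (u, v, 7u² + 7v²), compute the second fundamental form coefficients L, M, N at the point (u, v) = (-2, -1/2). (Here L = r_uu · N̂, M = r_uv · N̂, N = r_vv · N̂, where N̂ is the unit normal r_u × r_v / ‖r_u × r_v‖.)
L = 7*sqrt(834)/417;  M = 0;  N = 7*sqrt(834)/417

Compute the unit normal N̂(u, v) = (-14*u/sqrt(196*u^2 + 196*v^2 + 1), -14*v/sqrt(196*u^2 + 196*v^2 + 1), 1/sqrt(196*u^2 + 196*v^2 + 1)), and the second partials r_uu, r_uv, r_vv. Take dot products:
  L(u, v) = r_uu · N̂ = 14/sqrt(196*u^2 + 196*v^2 + 1),
  M(u, v) = r_uv · N̂ = 0,
  N(u, v) = r_vv · N̂ = 14/sqrt(196*u^2 + 196*v^2 + 1).
Evaluating at (u, v) = (-2, -1/2):
  L = 7*sqrt(834)/417, M = 0, N = 7*sqrt(834)/417.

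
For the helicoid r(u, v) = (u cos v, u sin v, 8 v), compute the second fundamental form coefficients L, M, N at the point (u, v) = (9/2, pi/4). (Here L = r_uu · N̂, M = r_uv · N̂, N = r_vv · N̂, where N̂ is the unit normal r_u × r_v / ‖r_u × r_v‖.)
L = 0;  M = -16*sqrt(337)/337;  N = 0

Compute the unit normal N̂(u, v) = (8*sin(v)/sqrt(u^2 + 64), -8*cos(v)/sqrt(u^2 + 64), u/sqrt(u^2 + 64)), and the second partials r_uu, r_uv, r_vv. Take dot products:
  L(u, v) = r_uu · N̂ = 0,
  M(u, v) = r_uv · N̂ = -8/sqrt(u^2 + 64),
  N(u, v) = r_vv · N̂ = 0.
Evaluating at (u, v) = (9/2, pi/4):
  L = 0, M = -16*sqrt(337)/337, N = 0.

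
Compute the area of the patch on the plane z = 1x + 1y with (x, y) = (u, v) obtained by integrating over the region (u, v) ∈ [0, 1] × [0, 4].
Area = 4*sqrt(3)

Area = ∫∫ √(EG − F²) du dv with √(EG − F²) = sqrt(3). Integrating over [0, 1] × [0, 4] gives 4*sqrt(3).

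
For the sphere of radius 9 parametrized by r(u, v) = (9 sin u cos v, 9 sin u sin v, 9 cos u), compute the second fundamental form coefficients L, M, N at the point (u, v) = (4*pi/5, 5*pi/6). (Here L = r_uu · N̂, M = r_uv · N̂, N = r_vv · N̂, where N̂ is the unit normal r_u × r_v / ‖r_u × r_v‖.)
L = -9;  M = 0;  N = -45/8 + 9*sqrt(5)/8

Compute the unit normal N̂(u, v) = (sin(u)^2*cos(v)/Abs(sin(u)), sin(u)^2*sin(v)/Abs(sin(u)), sin(2*u)/(2*Abs(sin(u)))), and the second partials r_uu, r_uv, r_vv. Take dot products:
  L(u, v) = r_uu · N̂ = -9*sin(u)/Abs(sin(u)),
  M(u, v) = r_uv · N̂ = 0,
  N(u, v) = r_vv · N̂ = -9*sin(u)^3/Abs(sin(u)).
Evaluating at (u, v) = (4*pi/5, 5*pi/6):
  L = -9, M = 0, N = -45/8 + 9*sqrt(5)/8.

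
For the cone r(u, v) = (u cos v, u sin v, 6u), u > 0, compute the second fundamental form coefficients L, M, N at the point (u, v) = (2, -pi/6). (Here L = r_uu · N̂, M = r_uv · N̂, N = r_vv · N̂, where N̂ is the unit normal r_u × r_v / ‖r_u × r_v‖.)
L = 0;  M = 0;  N = 12*sqrt(37)/37

Compute the unit normal N̂(u, v) = (-6*sqrt(37)*u*cos(v)/(37*Abs(u)), -6*sqrt(37)*u*sin(v)/(37*Abs(u)), sqrt(37)*u/(37*Abs(u))), and the second partials r_uu, r_uv, r_vv. Take dot products:
  L(u, v) = r_uu · N̂ = 0,
  M(u, v) = r_uv · N̂ = 0,
  N(u, v) = r_vv · N̂ = 6*sqrt(37)*u^2/(37*Abs(u)).
Evaluating at (u, v) = (2, -pi/6):
  L = 0, M = 0, N = 12*sqrt(37)/37.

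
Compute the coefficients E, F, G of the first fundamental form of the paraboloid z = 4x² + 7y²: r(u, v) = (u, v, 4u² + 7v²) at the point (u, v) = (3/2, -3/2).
E = 145;  F = -252;  G = 442

Partials: r_u = (1, 0, 8*u), r_v = (0, 1, 14*v). As functions of (u, v):
  E = r_u · r_u = 64*u^2 + 1,
  F = r_u · r_v = 112*u*v,
  G = r_v · r_v = 196*v^2 + 1.
Evaluating at (u, v) = (3/2, -3/2): E = 145, F = -252, G = 442.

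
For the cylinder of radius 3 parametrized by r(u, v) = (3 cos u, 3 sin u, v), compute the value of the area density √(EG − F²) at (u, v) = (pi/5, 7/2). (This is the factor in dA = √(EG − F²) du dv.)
√(EG − F²)|_{(pi/5, 7/2)} = 3

E = 9, F = 0, G = 1, so EG − F² = 9. Taking the positive square root: √(EG − F²) = 3. At (u, v) = (pi/5, 7/2): 3.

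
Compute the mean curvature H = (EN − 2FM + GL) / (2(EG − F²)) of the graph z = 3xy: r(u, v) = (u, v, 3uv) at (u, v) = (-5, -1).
H = -27*sqrt(235)/11045

With E = 9*v^2 + 1, F = 9*u*v, G = 9*u^2 + 1, L = 0, M = 3/sqrt(9*u^2 + 9*v^2 + 1), N = 0, assemble
  H = (EN − 2FM + GL) / (2(EG − F²)) = -27*u*v/(9*u^2 + 9*v^2 + 1)^(3/2).
At (u, v) = (-5, -1): H = -27*sqrt(235)/11045.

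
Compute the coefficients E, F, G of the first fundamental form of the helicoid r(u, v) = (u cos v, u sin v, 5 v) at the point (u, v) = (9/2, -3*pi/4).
E = 1;  F = 0;  G = 181/4

Partials: r_u = (cos(v), sin(v), 0), r_v = (-u*sin(v), u*cos(v), 5). As functions of (u, v):
  E = r_u · r_u = 1,
  F = r_u · r_v = 0,
  G = r_v · r_v = u^2 + 25.
Evaluating at (u, v) = (9/2, -3*pi/4): E = 1, F = 0, G = 181/4.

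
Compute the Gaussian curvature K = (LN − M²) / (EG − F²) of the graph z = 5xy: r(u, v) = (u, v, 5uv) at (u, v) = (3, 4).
K = -25/391876

Coefficients of the first fundamental form: E = 25*v^2 + 1, F = 25*u*v, G = 25*u^2 + 1.
Coefficients of the second fundamental form: L = 0, M = 5/sqrt(25*u^2 + 25*v^2 + 1), N = 0.
Assemble K = (LN − M²)/(EG − F²) = -25/(625*u^4 + 1250*u^2*v^2 + 50*u^2 + 625*v^4 + 50*v^2 + 1). At (u, v) = (3, 4): K = -25/391876.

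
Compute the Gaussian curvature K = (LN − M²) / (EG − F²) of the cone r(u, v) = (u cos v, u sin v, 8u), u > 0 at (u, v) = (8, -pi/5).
K = 0

Coefficients of the first fundamental form: E = 65, F = 0, G = u^2.
Coefficients of the second fundamental form: L = 0, M = 0, N = 8*sqrt(65)*u^2/(65*Abs(u)).
Assemble K = (LN − M²)/(EG − F²) = 0. At (u, v) = (8, -pi/5): K = 0.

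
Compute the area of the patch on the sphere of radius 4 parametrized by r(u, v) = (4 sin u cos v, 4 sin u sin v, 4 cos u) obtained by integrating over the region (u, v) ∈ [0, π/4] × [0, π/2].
Area = 4*pi*(2 - sqrt(2))

Area = ∫∫ √(EG − F²) du dv with √(EG − F²) = 16*Abs(sin(u)). Integrating over [0, π/4] × [0, π/2] gives 4*pi*(2 - sqrt(2)).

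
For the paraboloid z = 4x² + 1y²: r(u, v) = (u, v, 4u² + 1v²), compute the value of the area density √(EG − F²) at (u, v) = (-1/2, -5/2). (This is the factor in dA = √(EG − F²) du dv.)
√(EG − F²)|_{(-1/2, -5/2)} = sqrt(42)

E = 64*u^2 + 1, F = 16*u*v, G = 4*v^2 + 1, so EG − F² = 64*u^2 + 4*v^2 + 1. Taking the positive square root: √(EG − F²) = sqrt(64*u^2 + 4*v^2 + 1). At (u, v) = (-1/2, -5/2): sqrt(42).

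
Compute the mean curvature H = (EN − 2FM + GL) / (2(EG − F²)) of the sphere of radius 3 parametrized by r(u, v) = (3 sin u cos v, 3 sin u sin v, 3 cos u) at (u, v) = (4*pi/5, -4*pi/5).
H = -1/3

With E = 9, F = 0, G = 9*sin(u)^2, L = -3*sin(u)/Abs(sin(u)), M = 0, N = -3*sin(u)^3/Abs(sin(u)), assemble
  H = (EN − 2FM + GL) / (2(EG − F²)) = -sin(u)/(3*Abs(sin(u))).
At (u, v) = (4*pi/5, -4*pi/5): H = -1/3.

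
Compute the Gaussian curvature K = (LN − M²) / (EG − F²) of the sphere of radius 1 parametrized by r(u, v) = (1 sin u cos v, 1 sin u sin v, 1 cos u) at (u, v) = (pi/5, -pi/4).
K = 1

Coefficients of the first fundamental form: E = 1, F = 0, G = sin(u)^2.
Coefficients of the second fundamental form: L = -sin(u)/Abs(sin(u)), M = 0, N = -sin(u)^3/Abs(sin(u)).
Assemble K = (LN − M²)/(EG − F²) = 1. At (u, v) = (pi/5, -pi/4): K = 1.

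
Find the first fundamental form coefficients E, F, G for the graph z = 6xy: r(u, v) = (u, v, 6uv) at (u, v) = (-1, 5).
E = 901;  F = -180;  G = 37

Partials: r_u = (1, 0, 6*v), r_v = (0, 1, 6*u). As functions of (u, v):
  E = r_u · r_u = 36*v^2 + 1,
  F = r_u · r_v = 36*u*v,
  G = r_v · r_v = 36*u^2 + 1.
Evaluating at (u, v) = (-1, 5): E = 901, F = -180, G = 37.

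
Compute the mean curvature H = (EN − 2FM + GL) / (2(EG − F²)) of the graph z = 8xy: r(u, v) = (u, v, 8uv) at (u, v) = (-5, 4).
H = 2048*sqrt(105)/275625

With E = 64*v^2 + 1, F = 64*u*v, G = 64*u^2 + 1, L = 0, M = 8/sqrt(64*u^2 + 64*v^2 + 1), N = 0, assemble
  H = (EN − 2FM + GL) / (2(EG − F²)) = -512*u*v/(64*u^2 + 64*v^2 + 1)^(3/2).
At (u, v) = (-5, 4): H = 2048*sqrt(105)/275625.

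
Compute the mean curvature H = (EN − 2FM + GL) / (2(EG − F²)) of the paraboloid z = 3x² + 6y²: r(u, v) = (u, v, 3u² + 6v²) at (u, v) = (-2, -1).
H = 1305/4913

With E = 36*u^2 + 1, F = 72*u*v, G = 144*v^2 + 1, L = 6/sqrt(36*u^2 + 144*v^2 + 1), M = 0, N = 12/sqrt(36*u^2 + 144*v^2 + 1), assemble
  H = (EN − 2FM + GL) / (2(EG − F²)) = 9*(24*u^2 + 48*v^2 + 1)/(36*u^2 + 144*v^2 + 1)^(3/2).
At (u, v) = (-2, -1): H = 1305/4913.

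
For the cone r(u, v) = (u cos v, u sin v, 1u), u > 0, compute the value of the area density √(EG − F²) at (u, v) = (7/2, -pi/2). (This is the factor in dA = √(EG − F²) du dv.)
√(EG − F²)|_{(7/2, -pi/2)} = 7*sqrt(2)/2

E = 2, F = 0, G = u^2, so EG − F² = 2*u^2. Taking the positive square root: √(EG − F²) = sqrt(2)*Abs(u). At (u, v) = (7/2, -pi/2): 7*sqrt(2)/2.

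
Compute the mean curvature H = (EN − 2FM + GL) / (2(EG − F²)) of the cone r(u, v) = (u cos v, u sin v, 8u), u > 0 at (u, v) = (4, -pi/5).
H = sqrt(65)/65

With E = 65, F = 0, G = u^2, L = 0, M = 0, N = 8*sqrt(65)*u^2/(65*Abs(u)), assemble
  H = (EN − 2FM + GL) / (2(EG − F²)) = 4*sqrt(65)/(65*Abs(u)).
At (u, v) = (4, -pi/5): H = sqrt(65)/65.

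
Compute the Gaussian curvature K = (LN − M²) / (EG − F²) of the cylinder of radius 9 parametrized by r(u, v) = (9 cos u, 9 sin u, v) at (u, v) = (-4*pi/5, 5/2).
K = 0

Coefficients of the first fundamental form: E = 81, F = 0, G = 1.
Coefficients of the second fundamental form: L = -9, M = 0, N = 0.
Assemble K = (LN − M²)/(EG − F²) = 0. At (u, v) = (-4*pi/5, 5/2): K = 0.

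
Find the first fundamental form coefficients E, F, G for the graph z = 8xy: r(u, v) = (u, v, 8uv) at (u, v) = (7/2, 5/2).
E = 401;  F = 560;  G = 785

Partials: r_u = (1, 0, 8*v), r_v = (0, 1, 8*u). As functions of (u, v):
  E = r_u · r_u = 64*v^2 + 1,
  F = r_u · r_v = 64*u*v,
  G = r_v · r_v = 64*u^2 + 1.
Evaluating at (u, v) = (7/2, 5/2): E = 401, F = 560, G = 785.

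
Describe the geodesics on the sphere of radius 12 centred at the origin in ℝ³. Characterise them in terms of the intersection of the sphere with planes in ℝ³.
Geodesics on the sphere of radius 12 are great circles — circles of radius 12 obtained as the intersection of the sphere with planes through the origin (the centre of the sphere).

A curve α(t) of nonzero constant speed on the sphere of radius 12 is a geodesic iff its acceleration α̈ is everywhere normal to the surface, i.e. parallel to the radial vector α(t). Then d/dt(α × α̇) = α̇ × α̇ + α × α̈ = 0, so α × α̇ is a constant vector n ≠ 0 and α(t) · n = 0 for all t: α lies in the plane through the origin with normal n. The intersection of that plane with the sphere is a circle of radius 12 (a great circle). Conversely, a great circle traversed at constant speed has centripetal acceleration pointing at the origin, hence normal to the sphere, so every great circle is a geodesic.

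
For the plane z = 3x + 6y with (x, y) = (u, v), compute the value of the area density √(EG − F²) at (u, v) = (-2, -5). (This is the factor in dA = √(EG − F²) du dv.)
√(EG − F²)|_{(-2, -5)} = sqrt(46)

E = 10, F = 18, G = 37, so EG − F² = 46. Taking the positive square root: √(EG − F²) = sqrt(46). At (u, v) = (-2, -5): sqrt(46).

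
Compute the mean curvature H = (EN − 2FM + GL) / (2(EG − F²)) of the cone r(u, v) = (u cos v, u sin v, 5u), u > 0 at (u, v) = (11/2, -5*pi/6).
H = 5*sqrt(26)/286

With E = 26, F = 0, G = u^2, L = 0, M = 0, N = 5*sqrt(26)*u^2/(26*Abs(u)), assemble
  H = (EN − 2FM + GL) / (2(EG − F²)) = 5*sqrt(26)/(52*Abs(u)).
At (u, v) = (11/2, -5*pi/6): H = 5*sqrt(26)/286.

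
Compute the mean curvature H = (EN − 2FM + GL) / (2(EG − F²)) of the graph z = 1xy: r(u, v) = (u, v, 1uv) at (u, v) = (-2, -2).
H = -4/27

With E = v^2 + 1, F = u*v, G = u^2 + 1, L = 0, M = 1/sqrt(u^2 + v^2 + 1), N = 0, assemble
  H = (EN − 2FM + GL) / (2(EG − F²)) = -u*v/(u^2 + v^2 + 1)^(3/2).
At (u, v) = (-2, -2): H = -4/27.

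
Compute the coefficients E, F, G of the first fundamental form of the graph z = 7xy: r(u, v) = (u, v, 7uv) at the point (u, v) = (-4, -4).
E = 785;  F = 784;  G = 785

Partials: r_u = (1, 0, 7*v), r_v = (0, 1, 7*u). As functions of (u, v):
  E = r_u · r_u = 49*v^2 + 1,
  F = r_u · r_v = 49*u*v,
  G = r_v · r_v = 49*u^2 + 1.
Evaluating at (u, v) = (-4, -4): E = 785, F = 784, G = 785.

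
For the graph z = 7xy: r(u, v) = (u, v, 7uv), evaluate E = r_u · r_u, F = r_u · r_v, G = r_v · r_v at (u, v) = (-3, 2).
E = 197;  F = -294;  G = 442

Partials: r_u = (1, 0, 7*v), r_v = (0, 1, 7*u). As functions of (u, v):
  E = r_u · r_u = 49*v^2 + 1,
  F = r_u · r_v = 49*u*v,
  G = r_v · r_v = 49*u^2 + 1.
Evaluating at (u, v) = (-3, 2): E = 197, F = -294, G = 442.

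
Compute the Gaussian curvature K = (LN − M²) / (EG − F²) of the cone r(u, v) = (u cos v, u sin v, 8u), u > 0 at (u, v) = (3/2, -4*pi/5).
K = 0

Coefficients of the first fundamental form: E = 65, F = 0, G = u^2.
Coefficients of the second fundamental form: L = 0, M = 0, N = 8*sqrt(65)*u^2/(65*Abs(u)).
Assemble K = (LN − M²)/(EG − F²) = 0. At (u, v) = (3/2, -4*pi/5): K = 0.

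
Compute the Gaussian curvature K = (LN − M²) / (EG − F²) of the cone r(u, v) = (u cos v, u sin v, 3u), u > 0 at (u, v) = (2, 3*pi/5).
K = 0

Coefficients of the first fundamental form: E = 10, F = 0, G = u^2.
Coefficients of the second fundamental form: L = 0, M = 0, N = 3*sqrt(10)*u^2/(10*Abs(u)).
Assemble K = (LN − M²)/(EG − F²) = 0. At (u, v) = (2, 3*pi/5): K = 0.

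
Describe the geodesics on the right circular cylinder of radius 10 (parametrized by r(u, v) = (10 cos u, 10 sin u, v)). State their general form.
The cylinder is flat (K = 0) and locally isometric to the plane via the development (u, v) ↦ (10 u, v). Geodesics are the pre-images of straight lines: circles (v constant), vertical lines (u constant), and helices (v = c · u + d) for constants c, d.

A right cylinder has E = 10², F = 0, G = 1, so EG − F² = 10², and L = −10, M = N = 0, giving K = (LN − M²)/(EG − F²) = 0 everywhere. A flat surface is locally isometric to the Euclidean plane via the map (u, v) ↦ (10 u, v). Straight lines in the (x̃, ỹ) plane pull back to: (a) horizontal circles (v = const), (b) vertical generators (u = const), and (c) helices (10 u tan θ = v, i.e. v = c · u + d).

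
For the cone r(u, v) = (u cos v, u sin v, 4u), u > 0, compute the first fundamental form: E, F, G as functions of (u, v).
E = 17;  F = 0;  G = u^2

Compute partials: r_u = (cos(v), sin(v), 4), r_v = (-u*sin(v), u*cos(v), 0). Then
  E = r_u · r_u = 17,
  F = r_u · r_v = 0,
  G = r_v · r_v = u^2.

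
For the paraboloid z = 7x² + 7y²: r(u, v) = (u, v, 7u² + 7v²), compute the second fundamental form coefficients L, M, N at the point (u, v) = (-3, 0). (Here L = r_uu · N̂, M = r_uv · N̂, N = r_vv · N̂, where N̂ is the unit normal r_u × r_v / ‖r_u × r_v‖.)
L = 14*sqrt(1765)/1765;  M = 0;  N = 14*sqrt(1765)/1765

Compute the unit normal N̂(u, v) = (-14*u/sqrt(196*u^2 + 196*v^2 + 1), -14*v/sqrt(196*u^2 + 196*v^2 + 1), 1/sqrt(196*u^2 + 196*v^2 + 1)), and the second partials r_uu, r_uv, r_vv. Take dot products:
  L(u, v) = r_uu · N̂ = 14/sqrt(196*u^2 + 196*v^2 + 1),
  M(u, v) = r_uv · N̂ = 0,
  N(u, v) = r_vv · N̂ = 14/sqrt(196*u^2 + 196*v^2 + 1).
Evaluating at (u, v) = (-3, 0):
  L = 14*sqrt(1765)/1765, M = 0, N = 14*sqrt(1765)/1765.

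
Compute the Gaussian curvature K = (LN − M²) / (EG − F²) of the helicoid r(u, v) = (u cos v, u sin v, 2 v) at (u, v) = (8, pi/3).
K = -1/1156

Coefficients of the first fundamental form: E = 1, F = 0, G = u^2 + 4.
Coefficients of the second fundamental form: L = 0, M = -2/sqrt(u^2 + 4), N = 0.
Assemble K = (LN − M²)/(EG − F²) = -4/(u^2 + 4)^2. At (u, v) = (8, pi/3): K = -1/1156.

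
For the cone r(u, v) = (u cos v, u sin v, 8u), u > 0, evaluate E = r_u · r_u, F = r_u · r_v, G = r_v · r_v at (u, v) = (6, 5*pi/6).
E = 65;  F = 0;  G = 36

Partials: r_u = (cos(v), sin(v), 8), r_v = (-u*sin(v), u*cos(v), 0). As functions of (u, v):
  E = r_u · r_u = 65,
  F = r_u · r_v = 0,
  G = r_v · r_v = u^2.
Evaluating at (u, v) = (6, 5*pi/6): E = 65, F = 0, G = 36.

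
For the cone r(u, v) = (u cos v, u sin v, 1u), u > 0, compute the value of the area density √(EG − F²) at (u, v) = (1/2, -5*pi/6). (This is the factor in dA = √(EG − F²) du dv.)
√(EG − F²)|_{(1/2, -5*pi/6)} = sqrt(2)/2

E = 2, F = 0, G = u^2, so EG − F² = 2*u^2. Taking the positive square root: √(EG − F²) = sqrt(2)*Abs(u). At (u, v) = (1/2, -5*pi/6): sqrt(2)/2.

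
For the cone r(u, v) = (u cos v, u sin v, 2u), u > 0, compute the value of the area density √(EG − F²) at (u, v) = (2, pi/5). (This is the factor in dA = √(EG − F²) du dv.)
√(EG − F²)|_{(2, pi/5)} = 2*sqrt(5)

E = 5, F = 0, G = u^2, so EG − F² = 5*u^2. Taking the positive square root: √(EG − F²) = sqrt(5)*Abs(u). At (u, v) = (2, pi/5): 2*sqrt(5).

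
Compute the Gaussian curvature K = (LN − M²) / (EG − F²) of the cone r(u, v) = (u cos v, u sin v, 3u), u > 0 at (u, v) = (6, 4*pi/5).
K = 0

Coefficients of the first fundamental form: E = 10, F = 0, G = u^2.
Coefficients of the second fundamental form: L = 0, M = 0, N = 3*sqrt(10)*u^2/(10*Abs(u)).
Assemble K = (LN − M²)/(EG − F²) = 0. At (u, v) = (6, 4*pi/5): K = 0.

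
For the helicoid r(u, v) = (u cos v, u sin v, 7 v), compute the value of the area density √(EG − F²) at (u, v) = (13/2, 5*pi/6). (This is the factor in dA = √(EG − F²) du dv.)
√(EG − F²)|_{(13/2, 5*pi/6)} = sqrt(365)/2

E = 1, F = 0, G = u^2 + 49, so EG − F² = u^2 + 49. Taking the positive square root: √(EG − F²) = sqrt(u^2 + 49). At (u, v) = (13/2, 5*pi/6): sqrt(365)/2.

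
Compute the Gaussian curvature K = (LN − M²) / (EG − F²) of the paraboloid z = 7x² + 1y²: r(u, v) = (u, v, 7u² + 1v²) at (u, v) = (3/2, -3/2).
K = 28/203401

Coefficients of the first fundamental form: E = 196*u^2 + 1, F = 28*u*v, G = 4*v^2 + 1.
Coefficients of the second fundamental form: L = 14/sqrt(196*u^2 + 4*v^2 + 1), M = 0, N = 2/sqrt(196*u^2 + 4*v^2 + 1).
Assemble K = (LN − M²)/(EG − F²) = 28/(38416*u^4 + 1568*u^2*v^2 + 392*u^2 + 16*v^4 + 8*v^2 + 1). At (u, v) = (3/2, -3/2): K = 28/203401.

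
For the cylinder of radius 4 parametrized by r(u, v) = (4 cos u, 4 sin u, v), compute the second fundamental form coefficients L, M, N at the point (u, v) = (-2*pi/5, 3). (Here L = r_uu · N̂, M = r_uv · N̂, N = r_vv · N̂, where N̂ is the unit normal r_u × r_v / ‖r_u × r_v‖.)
L = -4;  M = 0;  N = 0

Compute the unit normal N̂(u, v) = (cos(u), sin(u), 0), and the second partials r_uu, r_uv, r_vv. Take dot products:
  L(u, v) = r_uu · N̂ = -4,
  M(u, v) = r_uv · N̂ = 0,
  N(u, v) = r_vv · N̂ = 0.
Evaluating at (u, v) = (-2*pi/5, 3):
  L = -4, M = 0, N = 0.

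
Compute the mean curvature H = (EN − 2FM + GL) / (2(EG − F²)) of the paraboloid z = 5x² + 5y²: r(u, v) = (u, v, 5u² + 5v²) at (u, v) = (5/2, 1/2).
H = 3260*sqrt(651)/423801

With E = 100*u^2 + 1, F = 100*u*v, G = 100*v^2 + 1, L = 10/sqrt(100*u^2 + 100*v^2 + 1), M = 0, N = 10/sqrt(100*u^2 + 100*v^2 + 1), assemble
  H = (EN − 2FM + GL) / (2(EG − F²)) = 10*(50*u^2 + 50*v^2 + 1)/(100*u^2 + 100*v^2 + 1)^(3/2).
At (u, v) = (5/2, 1/2): H = 3260*sqrt(651)/423801.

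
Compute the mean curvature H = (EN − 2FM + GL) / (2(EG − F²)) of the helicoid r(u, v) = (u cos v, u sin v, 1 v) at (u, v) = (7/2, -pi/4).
H = 0

With E = 1, F = 0, G = u^2 + 1, L = 0, M = -1/sqrt(u^2 + 1), N = 0, assemble
  H = (EN − 2FM + GL) / (2(EG − F²)) = 0.
At (u, v) = (7/2, -pi/4): H = 0.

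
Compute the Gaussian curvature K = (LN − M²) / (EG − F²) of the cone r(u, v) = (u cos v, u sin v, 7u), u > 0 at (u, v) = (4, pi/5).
K = 0

Coefficients of the first fundamental form: E = 50, F = 0, G = u^2.
Coefficients of the second fundamental form: L = 0, M = 0, N = 7*sqrt(2)*u^2/(10*Abs(u)).
Assemble K = (LN − M²)/(EG − F²) = 0. At (u, v) = (4, pi/5): K = 0.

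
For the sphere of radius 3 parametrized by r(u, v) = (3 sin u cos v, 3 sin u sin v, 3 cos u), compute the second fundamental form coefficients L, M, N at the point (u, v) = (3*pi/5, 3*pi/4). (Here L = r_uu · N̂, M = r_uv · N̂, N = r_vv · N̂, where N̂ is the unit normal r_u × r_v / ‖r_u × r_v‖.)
L = -3;  M = 0;  N = -15/8 - 3*sqrt(5)/8

Compute the unit normal N̂(u, v) = (sin(u)^2*cos(v)/Abs(sin(u)), sin(u)^2*sin(v)/Abs(sin(u)), sin(2*u)/(2*Abs(sin(u)))), and the second partials r_uu, r_uv, r_vv. Take dot products:
  L(u, v) = r_uu · N̂ = -3*sin(u)/Abs(sin(u)),
  M(u, v) = r_uv · N̂ = 0,
  N(u, v) = r_vv · N̂ = -3*sin(u)^3/Abs(sin(u)).
Evaluating at (u, v) = (3*pi/5, 3*pi/4):
  L = -3, M = 0, N = -15/8 - 3*sqrt(5)/8.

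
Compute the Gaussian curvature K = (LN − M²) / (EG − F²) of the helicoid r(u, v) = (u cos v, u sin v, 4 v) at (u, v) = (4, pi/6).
K = -1/64

Coefficients of the first fundamental form: E = 1, F = 0, G = u^2 + 16.
Coefficients of the second fundamental form: L = 0, M = -4/sqrt(u^2 + 16), N = 0.
Assemble K = (LN − M²)/(EG − F²) = -16/(u^2 + 16)^2. At (u, v) = (4, pi/6): K = -1/64.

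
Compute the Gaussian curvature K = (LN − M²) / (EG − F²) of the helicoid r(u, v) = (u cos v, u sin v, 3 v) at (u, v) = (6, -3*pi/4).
K = -1/225

Coefficients of the first fundamental form: E = 1, F = 0, G = u^2 + 9.
Coefficients of the second fundamental form: L = 0, M = -3/sqrt(u^2 + 9), N = 0.
Assemble K = (LN − M²)/(EG − F²) = -9/(u^2 + 9)^2. At (u, v) = (6, -3*pi/4): K = -1/225.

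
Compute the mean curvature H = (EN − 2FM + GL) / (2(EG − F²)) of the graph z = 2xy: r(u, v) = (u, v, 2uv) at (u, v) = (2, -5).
H = 80*sqrt(13)/4563

With E = 4*v^2 + 1, F = 4*u*v, G = 4*u^2 + 1, L = 0, M = 2/sqrt(4*u^2 + 4*v^2 + 1), N = 0, assemble
  H = (EN − 2FM + GL) / (2(EG − F²)) = -8*u*v/(4*u^2 + 4*v^2 + 1)^(3/2).
At (u, v) = (2, -5): H = 80*sqrt(13)/4563.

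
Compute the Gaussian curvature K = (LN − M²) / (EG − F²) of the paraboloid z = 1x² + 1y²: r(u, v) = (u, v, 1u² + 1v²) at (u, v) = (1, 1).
K = 4/81

Coefficients of the first fundamental form: E = 4*u^2 + 1, F = 4*u*v, G = 4*v^2 + 1.
Coefficients of the second fundamental form: L = 2/sqrt(4*u^2 + 4*v^2 + 1), M = 0, N = 2/sqrt(4*u^2 + 4*v^2 + 1).
Assemble K = (LN − M²)/(EG − F²) = 4/(16*u^4 + 32*u^2*v^2 + 8*u^2 + 16*v^4 + 8*v^2 + 1). At (u, v) = (1, 1): K = 4/81.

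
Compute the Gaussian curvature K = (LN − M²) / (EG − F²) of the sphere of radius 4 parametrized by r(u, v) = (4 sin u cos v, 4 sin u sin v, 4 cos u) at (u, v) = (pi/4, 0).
K = 1/16

Coefficients of the first fundamental form: E = 16, F = 0, G = 16*sin(u)^2.
Coefficients of the second fundamental form: L = -4*sin(u)/Abs(sin(u)), M = 0, N = -4*sin(u)^3/Abs(sin(u)).
Assemble K = (LN − M²)/(EG − F²) = 1/16. At (u, v) = (pi/4, 0): K = 1/16.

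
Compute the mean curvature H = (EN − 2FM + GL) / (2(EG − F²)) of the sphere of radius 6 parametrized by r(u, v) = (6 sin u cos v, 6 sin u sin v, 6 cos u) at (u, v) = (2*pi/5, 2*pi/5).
H = -1/6

With E = 36, F = 0, G = 36*sin(u)^2, L = -6*sin(u)/Abs(sin(u)), M = 0, N = -6*sin(u)^3/Abs(sin(u)), assemble
  H = (EN − 2FM + GL) / (2(EG − F²)) = -sin(u)/(6*Abs(sin(u))).
At (u, v) = (2*pi/5, 2*pi/5): H = -1/6.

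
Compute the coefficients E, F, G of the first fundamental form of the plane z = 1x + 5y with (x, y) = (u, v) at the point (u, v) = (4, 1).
E = 2;  F = 5;  G = 26

Partials: r_u = (1, 0, 1), r_v = (0, 1, 5). As functions of (u, v):
  E = r_u · r_u = 2,
  F = r_u · r_v = 5,
  G = r_v · r_v = 26.
Evaluating at (u, v) = (4, 1): E = 2, F = 5, G = 26.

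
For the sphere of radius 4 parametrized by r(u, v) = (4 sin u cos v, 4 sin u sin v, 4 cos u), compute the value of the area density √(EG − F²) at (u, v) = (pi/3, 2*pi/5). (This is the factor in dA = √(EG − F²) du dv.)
√(EG − F²)|_{(pi/3, 2*pi/5)} = 8*sqrt(3)

E = 16, F = 0, G = 16*sin(u)^2, so EG − F² = 256*sin(u)^2. Taking the positive square root: √(EG − F²) = 16*Abs(sin(u)). At (u, v) = (pi/3, 2*pi/5): 8*sqrt(3).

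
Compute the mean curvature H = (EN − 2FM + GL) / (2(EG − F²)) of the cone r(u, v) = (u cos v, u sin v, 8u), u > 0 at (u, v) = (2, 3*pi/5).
H = 2*sqrt(65)/65

With E = 65, F = 0, G = u^2, L = 0, M = 0, N = 8*sqrt(65)*u^2/(65*Abs(u)), assemble
  H = (EN − 2FM + GL) / (2(EG − F²)) = 4*sqrt(65)/(65*Abs(u)).
At (u, v) = (2, 3*pi/5): H = 2*sqrt(65)/65.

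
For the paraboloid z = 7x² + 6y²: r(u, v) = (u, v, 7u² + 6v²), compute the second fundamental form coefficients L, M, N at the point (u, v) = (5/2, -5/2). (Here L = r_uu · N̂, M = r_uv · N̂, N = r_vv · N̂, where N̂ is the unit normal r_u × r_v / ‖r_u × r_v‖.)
L = 7*sqrt(2126)/1063;  M = 0;  N = 6*sqrt(2126)/1063

Compute the unit normal N̂(u, v) = (-14*u/sqrt(196*u^2 + 144*v^2 + 1), -12*v/sqrt(196*u^2 + 144*v^2 + 1), 1/sqrt(196*u^2 + 144*v^2 + 1)), and the second partials r_uu, r_uv, r_vv. Take dot products:
  L(u, v) = r_uu · N̂ = 14/sqrt(196*u^2 + 144*v^2 + 1),
  M(u, v) = r_uv · N̂ = 0,
  N(u, v) = r_vv · N̂ = 12/sqrt(196*u^2 + 144*v^2 + 1).
Evaluating at (u, v) = (5/2, -5/2):
  L = 7*sqrt(2126)/1063, M = 0, N = 6*sqrt(2126)/1063.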